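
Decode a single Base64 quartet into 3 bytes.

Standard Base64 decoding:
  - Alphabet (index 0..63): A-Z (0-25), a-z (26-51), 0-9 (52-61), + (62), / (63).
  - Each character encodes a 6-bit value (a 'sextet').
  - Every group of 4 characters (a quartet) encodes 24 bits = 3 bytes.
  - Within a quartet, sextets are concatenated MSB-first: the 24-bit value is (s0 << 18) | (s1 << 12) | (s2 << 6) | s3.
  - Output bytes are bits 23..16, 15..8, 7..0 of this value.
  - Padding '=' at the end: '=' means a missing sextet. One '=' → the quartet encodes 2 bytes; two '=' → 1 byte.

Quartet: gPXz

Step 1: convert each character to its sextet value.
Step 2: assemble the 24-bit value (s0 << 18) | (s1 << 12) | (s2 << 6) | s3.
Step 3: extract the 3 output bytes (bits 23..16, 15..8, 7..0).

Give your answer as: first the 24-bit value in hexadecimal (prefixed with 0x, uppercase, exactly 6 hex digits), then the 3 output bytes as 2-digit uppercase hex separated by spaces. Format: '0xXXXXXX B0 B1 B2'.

Sextets: g=32, P=15, X=23, z=51
24-bit: (32<<18) | (15<<12) | (23<<6) | 51
      = 0x800000 | 0x00F000 | 0x0005C0 | 0x000033
      = 0x80F5F3
Bytes: (v>>16)&0xFF=80, (v>>8)&0xFF=F5, v&0xFF=F3

Answer: 0x80F5F3 80 F5 F3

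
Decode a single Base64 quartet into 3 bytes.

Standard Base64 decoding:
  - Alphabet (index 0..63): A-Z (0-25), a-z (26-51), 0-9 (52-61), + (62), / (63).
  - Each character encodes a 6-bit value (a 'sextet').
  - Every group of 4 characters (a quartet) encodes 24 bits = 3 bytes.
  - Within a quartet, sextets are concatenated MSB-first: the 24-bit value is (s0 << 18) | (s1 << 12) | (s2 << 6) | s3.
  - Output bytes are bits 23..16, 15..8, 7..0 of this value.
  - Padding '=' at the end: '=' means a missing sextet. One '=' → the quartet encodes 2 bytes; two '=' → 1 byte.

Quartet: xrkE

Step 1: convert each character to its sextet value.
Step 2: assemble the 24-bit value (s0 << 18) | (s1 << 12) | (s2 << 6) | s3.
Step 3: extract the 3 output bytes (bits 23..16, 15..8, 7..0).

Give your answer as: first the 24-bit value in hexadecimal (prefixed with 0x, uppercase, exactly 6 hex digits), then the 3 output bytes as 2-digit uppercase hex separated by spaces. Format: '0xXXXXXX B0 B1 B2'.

Answer: 0xC6B904 C6 B9 04

Derivation:
Sextets: x=49, r=43, k=36, E=4
24-bit: (49<<18) | (43<<12) | (36<<6) | 4
      = 0xC40000 | 0x02B000 | 0x000900 | 0x000004
      = 0xC6B904
Bytes: (v>>16)&0xFF=C6, (v>>8)&0xFF=B9, v&0xFF=04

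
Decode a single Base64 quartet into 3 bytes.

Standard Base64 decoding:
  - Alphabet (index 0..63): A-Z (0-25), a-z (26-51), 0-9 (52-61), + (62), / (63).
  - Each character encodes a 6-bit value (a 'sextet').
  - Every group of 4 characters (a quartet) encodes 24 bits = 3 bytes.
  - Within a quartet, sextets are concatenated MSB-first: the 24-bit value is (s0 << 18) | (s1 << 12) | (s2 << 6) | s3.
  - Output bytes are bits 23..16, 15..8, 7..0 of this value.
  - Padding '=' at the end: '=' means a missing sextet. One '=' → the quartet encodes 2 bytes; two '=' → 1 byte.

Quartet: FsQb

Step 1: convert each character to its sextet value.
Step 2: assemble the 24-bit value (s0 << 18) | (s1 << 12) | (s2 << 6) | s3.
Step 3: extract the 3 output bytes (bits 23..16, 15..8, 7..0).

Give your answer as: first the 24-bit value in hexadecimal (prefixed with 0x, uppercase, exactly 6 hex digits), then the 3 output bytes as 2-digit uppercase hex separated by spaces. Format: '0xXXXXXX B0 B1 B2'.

Sextets: F=5, s=44, Q=16, b=27
24-bit: (5<<18) | (44<<12) | (16<<6) | 27
      = 0x140000 | 0x02C000 | 0x000400 | 0x00001B
      = 0x16C41B
Bytes: (v>>16)&0xFF=16, (v>>8)&0xFF=C4, v&0xFF=1B

Answer: 0x16C41B 16 C4 1B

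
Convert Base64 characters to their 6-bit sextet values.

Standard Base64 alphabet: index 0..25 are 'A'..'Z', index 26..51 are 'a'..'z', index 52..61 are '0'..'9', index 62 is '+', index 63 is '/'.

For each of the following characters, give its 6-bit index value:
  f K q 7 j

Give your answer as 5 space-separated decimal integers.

'f': a..z range, 26 + ord('f') − ord('a') = 31
'K': A..Z range, ord('K') − ord('A') = 10
'q': a..z range, 26 + ord('q') − ord('a') = 42
'7': 0..9 range, 52 + ord('7') − ord('0') = 59
'j': a..z range, 26 + ord('j') − ord('a') = 35

Answer: 31 10 42 59 35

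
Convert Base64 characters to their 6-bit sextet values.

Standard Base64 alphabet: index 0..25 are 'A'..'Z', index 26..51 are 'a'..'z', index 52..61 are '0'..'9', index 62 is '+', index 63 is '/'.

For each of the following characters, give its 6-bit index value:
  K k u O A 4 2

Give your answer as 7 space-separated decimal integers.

'K': A..Z range, ord('K') − ord('A') = 10
'k': a..z range, 26 + ord('k') − ord('a') = 36
'u': a..z range, 26 + ord('u') − ord('a') = 46
'O': A..Z range, ord('O') − ord('A') = 14
'A': A..Z range, ord('A') − ord('A') = 0
'4': 0..9 range, 52 + ord('4') − ord('0') = 56
'2': 0..9 range, 52 + ord('2') − ord('0') = 54

Answer: 10 36 46 14 0 56 54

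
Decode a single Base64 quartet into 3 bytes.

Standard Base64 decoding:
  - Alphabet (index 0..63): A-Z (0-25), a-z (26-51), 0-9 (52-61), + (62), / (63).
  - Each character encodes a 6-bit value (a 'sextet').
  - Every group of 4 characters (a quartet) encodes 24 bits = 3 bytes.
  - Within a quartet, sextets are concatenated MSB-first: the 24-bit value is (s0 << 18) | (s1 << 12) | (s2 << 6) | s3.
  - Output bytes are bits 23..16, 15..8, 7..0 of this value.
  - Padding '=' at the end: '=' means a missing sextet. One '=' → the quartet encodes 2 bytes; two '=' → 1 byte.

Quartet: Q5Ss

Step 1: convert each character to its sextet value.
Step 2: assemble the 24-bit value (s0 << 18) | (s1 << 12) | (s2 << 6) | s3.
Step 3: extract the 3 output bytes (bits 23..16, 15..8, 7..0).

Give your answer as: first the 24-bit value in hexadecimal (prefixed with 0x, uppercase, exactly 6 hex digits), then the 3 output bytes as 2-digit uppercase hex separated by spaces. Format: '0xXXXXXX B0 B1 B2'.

Sextets: Q=16, 5=57, S=18, s=44
24-bit: (16<<18) | (57<<12) | (18<<6) | 44
      = 0x400000 | 0x039000 | 0x000480 | 0x00002C
      = 0x4394AC
Bytes: (v>>16)&0xFF=43, (v>>8)&0xFF=94, v&0xFF=AC

Answer: 0x4394AC 43 94 AC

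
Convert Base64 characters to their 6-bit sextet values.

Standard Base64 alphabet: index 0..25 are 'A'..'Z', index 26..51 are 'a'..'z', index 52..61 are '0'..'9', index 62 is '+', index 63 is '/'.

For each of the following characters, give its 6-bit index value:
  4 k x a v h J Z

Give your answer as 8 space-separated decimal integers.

'4': 0..9 range, 52 + ord('4') − ord('0') = 56
'k': a..z range, 26 + ord('k') − ord('a') = 36
'x': a..z range, 26 + ord('x') − ord('a') = 49
'a': a..z range, 26 + ord('a') − ord('a') = 26
'v': a..z range, 26 + ord('v') − ord('a') = 47
'h': a..z range, 26 + ord('h') − ord('a') = 33
'J': A..Z range, ord('J') − ord('A') = 9
'Z': A..Z range, ord('Z') − ord('A') = 25

Answer: 56 36 49 26 47 33 9 25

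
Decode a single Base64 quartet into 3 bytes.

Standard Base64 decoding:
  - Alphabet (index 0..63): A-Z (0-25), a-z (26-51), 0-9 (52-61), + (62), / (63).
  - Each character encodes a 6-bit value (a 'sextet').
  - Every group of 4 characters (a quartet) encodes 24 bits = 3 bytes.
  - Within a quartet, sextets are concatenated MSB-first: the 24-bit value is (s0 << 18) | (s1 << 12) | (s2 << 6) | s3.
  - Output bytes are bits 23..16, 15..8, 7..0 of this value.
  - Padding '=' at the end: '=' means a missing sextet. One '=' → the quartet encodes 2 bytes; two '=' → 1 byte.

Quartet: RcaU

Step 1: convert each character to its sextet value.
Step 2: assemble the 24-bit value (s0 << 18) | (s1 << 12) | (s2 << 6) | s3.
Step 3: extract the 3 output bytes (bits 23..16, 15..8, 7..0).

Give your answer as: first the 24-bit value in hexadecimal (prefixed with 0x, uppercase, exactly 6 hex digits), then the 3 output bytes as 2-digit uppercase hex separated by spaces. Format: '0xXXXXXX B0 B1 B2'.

Sextets: R=17, c=28, a=26, U=20
24-bit: (17<<18) | (28<<12) | (26<<6) | 20
      = 0x440000 | 0x01C000 | 0x000680 | 0x000014
      = 0x45C694
Bytes: (v>>16)&0xFF=45, (v>>8)&0xFF=C6, v&0xFF=94

Answer: 0x45C694 45 C6 94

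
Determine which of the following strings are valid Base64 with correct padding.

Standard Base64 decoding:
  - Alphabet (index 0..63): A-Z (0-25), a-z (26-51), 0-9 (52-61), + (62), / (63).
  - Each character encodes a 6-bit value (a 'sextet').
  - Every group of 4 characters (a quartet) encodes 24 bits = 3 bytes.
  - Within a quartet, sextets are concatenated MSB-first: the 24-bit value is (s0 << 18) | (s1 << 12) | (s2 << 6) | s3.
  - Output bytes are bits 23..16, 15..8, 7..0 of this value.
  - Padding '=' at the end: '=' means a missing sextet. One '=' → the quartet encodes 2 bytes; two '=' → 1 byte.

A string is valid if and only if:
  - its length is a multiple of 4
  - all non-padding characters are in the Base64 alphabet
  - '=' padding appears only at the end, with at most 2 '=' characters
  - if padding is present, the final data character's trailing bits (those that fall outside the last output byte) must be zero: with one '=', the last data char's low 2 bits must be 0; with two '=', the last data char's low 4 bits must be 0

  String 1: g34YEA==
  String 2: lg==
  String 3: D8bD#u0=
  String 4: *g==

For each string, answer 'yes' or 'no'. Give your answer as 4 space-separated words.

Answer: yes yes no no

Derivation:
String 1: 'g34YEA==' → valid
String 2: 'lg==' → valid
String 3: 'D8bD#u0=' → invalid (bad char(s): ['#'])
String 4: '*g==' → invalid (bad char(s): ['*'])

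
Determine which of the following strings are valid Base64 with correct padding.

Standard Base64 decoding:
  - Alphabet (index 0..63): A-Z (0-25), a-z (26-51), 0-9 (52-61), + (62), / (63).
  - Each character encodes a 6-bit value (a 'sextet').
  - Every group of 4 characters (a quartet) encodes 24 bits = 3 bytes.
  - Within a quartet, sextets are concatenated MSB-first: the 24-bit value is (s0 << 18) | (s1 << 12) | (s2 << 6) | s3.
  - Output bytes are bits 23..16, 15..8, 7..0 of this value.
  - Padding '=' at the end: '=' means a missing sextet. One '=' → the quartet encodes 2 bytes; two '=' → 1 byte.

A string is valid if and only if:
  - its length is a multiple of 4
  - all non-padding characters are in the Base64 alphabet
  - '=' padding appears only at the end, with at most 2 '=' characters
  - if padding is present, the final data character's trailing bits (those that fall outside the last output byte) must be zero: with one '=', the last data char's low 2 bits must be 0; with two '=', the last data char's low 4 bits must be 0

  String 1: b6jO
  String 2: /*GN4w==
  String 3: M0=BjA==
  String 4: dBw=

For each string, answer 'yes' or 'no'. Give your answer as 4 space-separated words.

Answer: yes no no yes

Derivation:
String 1: 'b6jO' → valid
String 2: '/*GN4w==' → invalid (bad char(s): ['*'])
String 3: 'M0=BjA==' → invalid (bad char(s): ['=']; '=' in middle)
String 4: 'dBw=' → valid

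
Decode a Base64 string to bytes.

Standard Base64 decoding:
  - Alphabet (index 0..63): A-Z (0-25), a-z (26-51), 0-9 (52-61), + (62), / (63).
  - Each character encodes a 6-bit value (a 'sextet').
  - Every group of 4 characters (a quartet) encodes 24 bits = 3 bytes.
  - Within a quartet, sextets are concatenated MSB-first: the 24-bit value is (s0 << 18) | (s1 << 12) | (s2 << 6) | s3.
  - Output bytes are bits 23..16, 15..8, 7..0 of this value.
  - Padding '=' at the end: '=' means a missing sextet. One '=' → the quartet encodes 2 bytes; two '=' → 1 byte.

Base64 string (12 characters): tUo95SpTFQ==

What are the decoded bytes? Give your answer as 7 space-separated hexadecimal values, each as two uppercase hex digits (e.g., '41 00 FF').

After char 0 ('t'=45): chars_in_quartet=1 acc=0x2D bytes_emitted=0
After char 1 ('U'=20): chars_in_quartet=2 acc=0xB54 bytes_emitted=0
After char 2 ('o'=40): chars_in_quartet=3 acc=0x2D528 bytes_emitted=0
After char 3 ('9'=61): chars_in_quartet=4 acc=0xB54A3D -> emit B5 4A 3D, reset; bytes_emitted=3
After char 4 ('5'=57): chars_in_quartet=1 acc=0x39 bytes_emitted=3
After char 5 ('S'=18): chars_in_quartet=2 acc=0xE52 bytes_emitted=3
After char 6 ('p'=41): chars_in_quartet=3 acc=0x394A9 bytes_emitted=3
After char 7 ('T'=19): chars_in_quartet=4 acc=0xE52A53 -> emit E5 2A 53, reset; bytes_emitted=6
After char 8 ('F'=5): chars_in_quartet=1 acc=0x5 bytes_emitted=6
After char 9 ('Q'=16): chars_in_quartet=2 acc=0x150 bytes_emitted=6
Padding '==': partial quartet acc=0x150 -> emit 15; bytes_emitted=7

Answer: B5 4A 3D E5 2A 53 15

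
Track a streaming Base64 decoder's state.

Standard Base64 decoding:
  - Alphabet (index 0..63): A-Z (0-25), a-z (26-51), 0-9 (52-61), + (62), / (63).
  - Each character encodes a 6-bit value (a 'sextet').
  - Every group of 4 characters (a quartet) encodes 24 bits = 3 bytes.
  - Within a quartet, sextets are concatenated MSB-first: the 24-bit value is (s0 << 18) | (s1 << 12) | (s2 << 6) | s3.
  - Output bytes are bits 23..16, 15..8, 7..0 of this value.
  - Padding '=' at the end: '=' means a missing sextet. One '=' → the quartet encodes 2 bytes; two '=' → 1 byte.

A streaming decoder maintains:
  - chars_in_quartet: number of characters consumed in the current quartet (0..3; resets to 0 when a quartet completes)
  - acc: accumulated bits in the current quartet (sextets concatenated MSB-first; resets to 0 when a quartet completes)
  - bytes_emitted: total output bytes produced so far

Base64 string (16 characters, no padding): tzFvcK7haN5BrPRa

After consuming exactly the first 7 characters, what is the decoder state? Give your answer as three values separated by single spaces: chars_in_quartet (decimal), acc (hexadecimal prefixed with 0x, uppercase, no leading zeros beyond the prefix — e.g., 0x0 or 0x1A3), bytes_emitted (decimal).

Answer: 3 0x1C2BB 3

Derivation:
After char 0 ('t'=45): chars_in_quartet=1 acc=0x2D bytes_emitted=0
After char 1 ('z'=51): chars_in_quartet=2 acc=0xB73 bytes_emitted=0
After char 2 ('F'=5): chars_in_quartet=3 acc=0x2DCC5 bytes_emitted=0
After char 3 ('v'=47): chars_in_quartet=4 acc=0xB7316F -> emit B7 31 6F, reset; bytes_emitted=3
After char 4 ('c'=28): chars_in_quartet=1 acc=0x1C bytes_emitted=3
After char 5 ('K'=10): chars_in_quartet=2 acc=0x70A bytes_emitted=3
After char 6 ('7'=59): chars_in_quartet=3 acc=0x1C2BB bytes_emitted=3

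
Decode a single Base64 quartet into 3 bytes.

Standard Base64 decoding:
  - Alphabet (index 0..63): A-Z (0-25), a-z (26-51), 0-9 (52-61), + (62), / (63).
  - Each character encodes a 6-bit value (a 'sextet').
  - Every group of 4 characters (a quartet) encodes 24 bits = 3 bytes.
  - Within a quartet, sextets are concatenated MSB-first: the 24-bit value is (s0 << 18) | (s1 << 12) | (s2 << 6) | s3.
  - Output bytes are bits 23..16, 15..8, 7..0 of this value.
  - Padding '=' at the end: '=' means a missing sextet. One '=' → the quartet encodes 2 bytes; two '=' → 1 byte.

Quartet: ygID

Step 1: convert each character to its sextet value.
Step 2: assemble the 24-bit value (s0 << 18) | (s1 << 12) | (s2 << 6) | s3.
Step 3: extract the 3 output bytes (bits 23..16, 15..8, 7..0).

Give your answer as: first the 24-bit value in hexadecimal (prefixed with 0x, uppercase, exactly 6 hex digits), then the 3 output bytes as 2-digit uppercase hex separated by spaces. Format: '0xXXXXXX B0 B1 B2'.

Answer: 0xCA0203 CA 02 03

Derivation:
Sextets: y=50, g=32, I=8, D=3
24-bit: (50<<18) | (32<<12) | (8<<6) | 3
      = 0xC80000 | 0x020000 | 0x000200 | 0x000003
      = 0xCA0203
Bytes: (v>>16)&0xFF=CA, (v>>8)&0xFF=02, v&0xFF=03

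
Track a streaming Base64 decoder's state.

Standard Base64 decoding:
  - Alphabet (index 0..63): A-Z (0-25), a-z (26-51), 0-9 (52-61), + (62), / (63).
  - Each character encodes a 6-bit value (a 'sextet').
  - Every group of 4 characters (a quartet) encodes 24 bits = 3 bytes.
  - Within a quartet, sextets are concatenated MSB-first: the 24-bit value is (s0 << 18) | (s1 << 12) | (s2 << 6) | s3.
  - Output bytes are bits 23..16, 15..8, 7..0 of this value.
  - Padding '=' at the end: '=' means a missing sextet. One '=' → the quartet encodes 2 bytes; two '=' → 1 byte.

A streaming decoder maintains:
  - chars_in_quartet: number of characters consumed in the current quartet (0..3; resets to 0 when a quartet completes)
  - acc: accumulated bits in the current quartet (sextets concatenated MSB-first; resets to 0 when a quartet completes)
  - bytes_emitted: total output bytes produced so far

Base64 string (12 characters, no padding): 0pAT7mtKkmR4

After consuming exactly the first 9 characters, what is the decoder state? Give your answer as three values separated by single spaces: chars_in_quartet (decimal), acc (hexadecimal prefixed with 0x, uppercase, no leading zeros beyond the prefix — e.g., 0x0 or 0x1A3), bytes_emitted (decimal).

Answer: 1 0x24 6

Derivation:
After char 0 ('0'=52): chars_in_quartet=1 acc=0x34 bytes_emitted=0
After char 1 ('p'=41): chars_in_quartet=2 acc=0xD29 bytes_emitted=0
After char 2 ('A'=0): chars_in_quartet=3 acc=0x34A40 bytes_emitted=0
After char 3 ('T'=19): chars_in_quartet=4 acc=0xD29013 -> emit D2 90 13, reset; bytes_emitted=3
After char 4 ('7'=59): chars_in_quartet=1 acc=0x3B bytes_emitted=3
After char 5 ('m'=38): chars_in_quartet=2 acc=0xEE6 bytes_emitted=3
After char 6 ('t'=45): chars_in_quartet=3 acc=0x3B9AD bytes_emitted=3
After char 7 ('K'=10): chars_in_quartet=4 acc=0xEE6B4A -> emit EE 6B 4A, reset; bytes_emitted=6
After char 8 ('k'=36): chars_in_quartet=1 acc=0x24 bytes_emitted=6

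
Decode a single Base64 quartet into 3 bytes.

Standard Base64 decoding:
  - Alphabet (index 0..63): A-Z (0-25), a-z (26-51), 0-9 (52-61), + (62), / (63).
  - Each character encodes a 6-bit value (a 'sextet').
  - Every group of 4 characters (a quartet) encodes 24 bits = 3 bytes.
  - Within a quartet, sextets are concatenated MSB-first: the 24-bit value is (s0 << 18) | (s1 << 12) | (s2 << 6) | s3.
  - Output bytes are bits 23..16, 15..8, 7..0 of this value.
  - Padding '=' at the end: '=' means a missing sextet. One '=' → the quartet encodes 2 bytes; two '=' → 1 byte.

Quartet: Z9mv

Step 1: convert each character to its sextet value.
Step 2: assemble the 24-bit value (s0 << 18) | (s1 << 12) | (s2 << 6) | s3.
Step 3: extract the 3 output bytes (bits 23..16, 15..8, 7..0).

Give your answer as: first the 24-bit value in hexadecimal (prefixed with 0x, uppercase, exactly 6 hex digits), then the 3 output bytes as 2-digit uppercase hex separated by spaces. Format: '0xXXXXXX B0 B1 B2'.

Sextets: Z=25, 9=61, m=38, v=47
24-bit: (25<<18) | (61<<12) | (38<<6) | 47
      = 0x640000 | 0x03D000 | 0x000980 | 0x00002F
      = 0x67D9AF
Bytes: (v>>16)&0xFF=67, (v>>8)&0xFF=D9, v&0xFF=AF

Answer: 0x67D9AF 67 D9 AF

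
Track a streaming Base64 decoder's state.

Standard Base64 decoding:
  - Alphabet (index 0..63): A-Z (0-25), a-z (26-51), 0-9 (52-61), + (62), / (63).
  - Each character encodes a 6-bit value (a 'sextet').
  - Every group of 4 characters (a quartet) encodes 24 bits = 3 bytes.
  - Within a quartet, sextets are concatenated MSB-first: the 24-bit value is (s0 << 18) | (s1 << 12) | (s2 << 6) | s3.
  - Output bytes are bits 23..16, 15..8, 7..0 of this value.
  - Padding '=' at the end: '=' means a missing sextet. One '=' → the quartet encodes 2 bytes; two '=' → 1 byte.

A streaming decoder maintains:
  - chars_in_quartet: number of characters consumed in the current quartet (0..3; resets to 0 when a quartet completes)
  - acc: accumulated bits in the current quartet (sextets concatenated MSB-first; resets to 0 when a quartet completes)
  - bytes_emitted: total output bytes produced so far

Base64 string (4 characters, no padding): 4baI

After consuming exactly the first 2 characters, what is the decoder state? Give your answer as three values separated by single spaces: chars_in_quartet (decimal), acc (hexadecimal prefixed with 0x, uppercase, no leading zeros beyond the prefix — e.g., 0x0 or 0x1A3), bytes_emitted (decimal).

After char 0 ('4'=56): chars_in_quartet=1 acc=0x38 bytes_emitted=0
After char 1 ('b'=27): chars_in_quartet=2 acc=0xE1B bytes_emitted=0

Answer: 2 0xE1B 0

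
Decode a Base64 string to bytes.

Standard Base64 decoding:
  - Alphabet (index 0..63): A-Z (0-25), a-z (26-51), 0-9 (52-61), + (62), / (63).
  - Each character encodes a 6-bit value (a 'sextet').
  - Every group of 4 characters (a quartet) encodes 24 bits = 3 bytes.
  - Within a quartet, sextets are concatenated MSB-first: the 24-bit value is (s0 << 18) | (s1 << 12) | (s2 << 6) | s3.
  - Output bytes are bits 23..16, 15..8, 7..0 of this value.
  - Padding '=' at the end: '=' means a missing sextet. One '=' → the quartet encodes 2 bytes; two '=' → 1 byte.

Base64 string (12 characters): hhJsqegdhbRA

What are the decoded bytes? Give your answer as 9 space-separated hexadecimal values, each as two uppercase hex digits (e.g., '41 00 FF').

Answer: 86 12 6C A9 E8 1D 85 B4 40

Derivation:
After char 0 ('h'=33): chars_in_quartet=1 acc=0x21 bytes_emitted=0
After char 1 ('h'=33): chars_in_quartet=2 acc=0x861 bytes_emitted=0
After char 2 ('J'=9): chars_in_quartet=3 acc=0x21849 bytes_emitted=0
After char 3 ('s'=44): chars_in_quartet=4 acc=0x86126C -> emit 86 12 6C, reset; bytes_emitted=3
After char 4 ('q'=42): chars_in_quartet=1 acc=0x2A bytes_emitted=3
After char 5 ('e'=30): chars_in_quartet=2 acc=0xA9E bytes_emitted=3
After char 6 ('g'=32): chars_in_quartet=3 acc=0x2A7A0 bytes_emitted=3
After char 7 ('d'=29): chars_in_quartet=4 acc=0xA9E81D -> emit A9 E8 1D, reset; bytes_emitted=6
After char 8 ('h'=33): chars_in_quartet=1 acc=0x21 bytes_emitted=6
After char 9 ('b'=27): chars_in_quartet=2 acc=0x85B bytes_emitted=6
After char 10 ('R'=17): chars_in_quartet=3 acc=0x216D1 bytes_emitted=6
After char 11 ('A'=0): chars_in_quartet=4 acc=0x85B440 -> emit 85 B4 40, reset; bytes_emitted=9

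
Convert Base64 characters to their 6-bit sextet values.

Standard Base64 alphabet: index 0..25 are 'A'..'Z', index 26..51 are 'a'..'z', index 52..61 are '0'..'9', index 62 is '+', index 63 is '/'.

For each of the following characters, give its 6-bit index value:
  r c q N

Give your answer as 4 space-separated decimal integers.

Answer: 43 28 42 13

Derivation:
'r': a..z range, 26 + ord('r') − ord('a') = 43
'c': a..z range, 26 + ord('c') − ord('a') = 28
'q': a..z range, 26 + ord('q') − ord('a') = 42
'N': A..Z range, ord('N') − ord('A') = 13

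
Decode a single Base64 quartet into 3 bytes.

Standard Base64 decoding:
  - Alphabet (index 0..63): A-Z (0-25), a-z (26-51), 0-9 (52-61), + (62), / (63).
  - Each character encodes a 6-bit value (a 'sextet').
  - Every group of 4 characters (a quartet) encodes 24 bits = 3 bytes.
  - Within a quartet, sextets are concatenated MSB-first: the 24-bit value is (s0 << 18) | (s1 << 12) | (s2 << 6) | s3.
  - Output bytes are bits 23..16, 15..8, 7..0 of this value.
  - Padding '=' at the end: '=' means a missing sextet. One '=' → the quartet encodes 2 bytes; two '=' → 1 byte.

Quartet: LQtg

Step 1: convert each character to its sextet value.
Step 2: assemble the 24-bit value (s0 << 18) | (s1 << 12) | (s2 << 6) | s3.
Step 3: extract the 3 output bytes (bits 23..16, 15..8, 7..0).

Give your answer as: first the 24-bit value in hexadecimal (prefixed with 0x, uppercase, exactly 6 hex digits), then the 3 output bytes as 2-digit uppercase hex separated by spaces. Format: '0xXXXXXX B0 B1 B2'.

Answer: 0x2D0B60 2D 0B 60

Derivation:
Sextets: L=11, Q=16, t=45, g=32
24-bit: (11<<18) | (16<<12) | (45<<6) | 32
      = 0x2C0000 | 0x010000 | 0x000B40 | 0x000020
      = 0x2D0B60
Bytes: (v>>16)&0xFF=2D, (v>>8)&0xFF=0B, v&0xFF=60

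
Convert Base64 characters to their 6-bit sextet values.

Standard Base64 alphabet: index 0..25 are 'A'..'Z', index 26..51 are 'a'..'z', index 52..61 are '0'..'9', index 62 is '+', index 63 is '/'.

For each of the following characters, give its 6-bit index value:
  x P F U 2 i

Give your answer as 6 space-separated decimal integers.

'x': a..z range, 26 + ord('x') − ord('a') = 49
'P': A..Z range, ord('P') − ord('A') = 15
'F': A..Z range, ord('F') − ord('A') = 5
'U': A..Z range, ord('U') − ord('A') = 20
'2': 0..9 range, 52 + ord('2') − ord('0') = 54
'i': a..z range, 26 + ord('i') − ord('a') = 34

Answer: 49 15 5 20 54 34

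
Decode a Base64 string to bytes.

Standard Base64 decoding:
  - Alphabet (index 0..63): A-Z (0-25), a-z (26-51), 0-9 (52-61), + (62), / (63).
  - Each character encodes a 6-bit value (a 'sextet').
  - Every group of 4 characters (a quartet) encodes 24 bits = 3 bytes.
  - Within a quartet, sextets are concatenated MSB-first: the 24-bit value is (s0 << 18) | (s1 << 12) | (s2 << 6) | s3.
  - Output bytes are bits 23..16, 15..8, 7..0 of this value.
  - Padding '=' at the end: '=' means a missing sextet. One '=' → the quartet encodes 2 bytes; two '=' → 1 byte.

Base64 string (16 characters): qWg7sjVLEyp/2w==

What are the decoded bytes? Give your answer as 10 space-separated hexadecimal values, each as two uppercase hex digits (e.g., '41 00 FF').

Answer: A9 68 3B B2 35 4B 13 2A 7F DB

Derivation:
After char 0 ('q'=42): chars_in_quartet=1 acc=0x2A bytes_emitted=0
After char 1 ('W'=22): chars_in_quartet=2 acc=0xA96 bytes_emitted=0
After char 2 ('g'=32): chars_in_quartet=3 acc=0x2A5A0 bytes_emitted=0
After char 3 ('7'=59): chars_in_quartet=4 acc=0xA9683B -> emit A9 68 3B, reset; bytes_emitted=3
After char 4 ('s'=44): chars_in_quartet=1 acc=0x2C bytes_emitted=3
After char 5 ('j'=35): chars_in_quartet=2 acc=0xB23 bytes_emitted=3
After char 6 ('V'=21): chars_in_quartet=3 acc=0x2C8D5 bytes_emitted=3
After char 7 ('L'=11): chars_in_quartet=4 acc=0xB2354B -> emit B2 35 4B, reset; bytes_emitted=6
After char 8 ('E'=4): chars_in_quartet=1 acc=0x4 bytes_emitted=6
After char 9 ('y'=50): chars_in_quartet=2 acc=0x132 bytes_emitted=6
After char 10 ('p'=41): chars_in_quartet=3 acc=0x4CA9 bytes_emitted=6
After char 11 ('/'=63): chars_in_quartet=4 acc=0x132A7F -> emit 13 2A 7F, reset; bytes_emitted=9
After char 12 ('2'=54): chars_in_quartet=1 acc=0x36 bytes_emitted=9
After char 13 ('w'=48): chars_in_quartet=2 acc=0xDB0 bytes_emitted=9
Padding '==': partial quartet acc=0xDB0 -> emit DB; bytes_emitted=10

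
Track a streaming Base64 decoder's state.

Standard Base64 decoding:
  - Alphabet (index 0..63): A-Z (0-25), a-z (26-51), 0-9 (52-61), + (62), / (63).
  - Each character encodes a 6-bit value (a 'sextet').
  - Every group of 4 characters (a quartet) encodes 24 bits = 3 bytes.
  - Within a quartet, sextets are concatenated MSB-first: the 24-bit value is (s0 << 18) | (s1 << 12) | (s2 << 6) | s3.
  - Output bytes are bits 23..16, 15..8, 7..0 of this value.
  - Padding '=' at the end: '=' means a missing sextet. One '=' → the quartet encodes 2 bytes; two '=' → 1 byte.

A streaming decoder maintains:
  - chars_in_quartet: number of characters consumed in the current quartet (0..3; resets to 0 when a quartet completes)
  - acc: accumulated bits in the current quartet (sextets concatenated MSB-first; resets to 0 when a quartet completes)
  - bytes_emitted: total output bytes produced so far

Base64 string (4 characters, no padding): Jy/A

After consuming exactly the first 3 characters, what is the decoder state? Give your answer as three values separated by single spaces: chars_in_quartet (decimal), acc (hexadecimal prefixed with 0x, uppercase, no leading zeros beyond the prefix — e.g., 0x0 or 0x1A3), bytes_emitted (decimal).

After char 0 ('J'=9): chars_in_quartet=1 acc=0x9 bytes_emitted=0
After char 1 ('y'=50): chars_in_quartet=2 acc=0x272 bytes_emitted=0
After char 2 ('/'=63): chars_in_quartet=3 acc=0x9CBF bytes_emitted=0

Answer: 3 0x9CBF 0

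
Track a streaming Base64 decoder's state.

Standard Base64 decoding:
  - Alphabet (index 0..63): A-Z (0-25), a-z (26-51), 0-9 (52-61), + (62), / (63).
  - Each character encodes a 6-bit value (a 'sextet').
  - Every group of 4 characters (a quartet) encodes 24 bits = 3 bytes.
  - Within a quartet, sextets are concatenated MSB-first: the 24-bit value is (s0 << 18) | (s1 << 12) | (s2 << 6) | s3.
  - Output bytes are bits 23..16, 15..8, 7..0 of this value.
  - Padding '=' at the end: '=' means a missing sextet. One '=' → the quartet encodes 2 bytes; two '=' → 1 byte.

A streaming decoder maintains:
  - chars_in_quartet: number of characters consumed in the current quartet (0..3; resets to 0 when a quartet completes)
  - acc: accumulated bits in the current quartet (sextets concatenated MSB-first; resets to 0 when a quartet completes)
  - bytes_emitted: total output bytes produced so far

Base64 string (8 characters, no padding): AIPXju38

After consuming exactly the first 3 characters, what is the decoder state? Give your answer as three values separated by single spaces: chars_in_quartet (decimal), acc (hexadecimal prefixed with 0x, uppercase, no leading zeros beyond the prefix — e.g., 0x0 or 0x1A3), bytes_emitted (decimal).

Answer: 3 0x20F 0

Derivation:
After char 0 ('A'=0): chars_in_quartet=1 acc=0x0 bytes_emitted=0
After char 1 ('I'=8): chars_in_quartet=2 acc=0x8 bytes_emitted=0
After char 2 ('P'=15): chars_in_quartet=3 acc=0x20F bytes_emitted=0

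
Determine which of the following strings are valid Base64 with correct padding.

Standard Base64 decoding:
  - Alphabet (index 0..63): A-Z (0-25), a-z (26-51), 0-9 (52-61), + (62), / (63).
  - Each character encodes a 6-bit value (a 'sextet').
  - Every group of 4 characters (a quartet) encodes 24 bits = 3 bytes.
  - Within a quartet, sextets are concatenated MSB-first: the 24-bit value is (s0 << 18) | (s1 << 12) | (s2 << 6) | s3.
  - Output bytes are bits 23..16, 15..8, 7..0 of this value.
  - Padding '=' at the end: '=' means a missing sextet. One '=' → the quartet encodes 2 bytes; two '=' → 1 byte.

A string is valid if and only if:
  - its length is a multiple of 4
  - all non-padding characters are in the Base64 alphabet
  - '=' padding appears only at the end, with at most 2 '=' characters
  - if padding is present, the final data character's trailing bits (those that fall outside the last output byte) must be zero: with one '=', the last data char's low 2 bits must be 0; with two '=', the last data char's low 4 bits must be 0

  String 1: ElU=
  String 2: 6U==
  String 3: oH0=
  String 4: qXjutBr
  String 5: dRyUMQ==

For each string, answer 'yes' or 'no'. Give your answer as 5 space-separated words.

Answer: yes no yes no yes

Derivation:
String 1: 'ElU=' → valid
String 2: '6U==' → invalid (bad trailing bits)
String 3: 'oH0=' → valid
String 4: 'qXjutBr' → invalid (len=7 not mult of 4)
String 5: 'dRyUMQ==' → valid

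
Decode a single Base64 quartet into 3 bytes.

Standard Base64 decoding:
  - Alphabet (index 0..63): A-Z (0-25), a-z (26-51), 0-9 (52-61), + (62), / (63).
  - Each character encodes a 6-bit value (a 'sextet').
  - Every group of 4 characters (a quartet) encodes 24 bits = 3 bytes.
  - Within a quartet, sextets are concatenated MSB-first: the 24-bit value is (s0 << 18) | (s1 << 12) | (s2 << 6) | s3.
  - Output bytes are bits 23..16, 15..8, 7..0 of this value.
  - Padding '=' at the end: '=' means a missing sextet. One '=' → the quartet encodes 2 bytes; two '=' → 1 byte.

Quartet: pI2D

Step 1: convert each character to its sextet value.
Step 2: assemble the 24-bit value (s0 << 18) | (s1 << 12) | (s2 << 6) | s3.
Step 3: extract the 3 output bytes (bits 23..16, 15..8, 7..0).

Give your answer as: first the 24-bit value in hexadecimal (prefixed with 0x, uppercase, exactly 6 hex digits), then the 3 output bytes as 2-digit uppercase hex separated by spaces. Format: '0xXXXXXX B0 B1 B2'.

Sextets: p=41, I=8, 2=54, D=3
24-bit: (41<<18) | (8<<12) | (54<<6) | 3
      = 0xA40000 | 0x008000 | 0x000D80 | 0x000003
      = 0xA48D83
Bytes: (v>>16)&0xFF=A4, (v>>8)&0xFF=8D, v&0xFF=83

Answer: 0xA48D83 A4 8D 83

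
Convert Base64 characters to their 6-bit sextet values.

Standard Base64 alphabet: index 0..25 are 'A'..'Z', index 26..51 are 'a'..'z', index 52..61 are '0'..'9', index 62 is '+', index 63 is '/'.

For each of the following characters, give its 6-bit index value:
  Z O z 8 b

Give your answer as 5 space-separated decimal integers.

'Z': A..Z range, ord('Z') − ord('A') = 25
'O': A..Z range, ord('O') − ord('A') = 14
'z': a..z range, 26 + ord('z') − ord('a') = 51
'8': 0..9 range, 52 + ord('8') − ord('0') = 60
'b': a..z range, 26 + ord('b') − ord('a') = 27

Answer: 25 14 51 60 27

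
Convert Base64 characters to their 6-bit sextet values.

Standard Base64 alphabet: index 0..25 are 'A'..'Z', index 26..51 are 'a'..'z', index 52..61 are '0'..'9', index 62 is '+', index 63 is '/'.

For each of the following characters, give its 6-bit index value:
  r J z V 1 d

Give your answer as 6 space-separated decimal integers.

Answer: 43 9 51 21 53 29

Derivation:
'r': a..z range, 26 + ord('r') − ord('a') = 43
'J': A..Z range, ord('J') − ord('A') = 9
'z': a..z range, 26 + ord('z') − ord('a') = 51
'V': A..Z range, ord('V') − ord('A') = 21
'1': 0..9 range, 52 + ord('1') − ord('0') = 53
'd': a..z range, 26 + ord('d') − ord('a') = 29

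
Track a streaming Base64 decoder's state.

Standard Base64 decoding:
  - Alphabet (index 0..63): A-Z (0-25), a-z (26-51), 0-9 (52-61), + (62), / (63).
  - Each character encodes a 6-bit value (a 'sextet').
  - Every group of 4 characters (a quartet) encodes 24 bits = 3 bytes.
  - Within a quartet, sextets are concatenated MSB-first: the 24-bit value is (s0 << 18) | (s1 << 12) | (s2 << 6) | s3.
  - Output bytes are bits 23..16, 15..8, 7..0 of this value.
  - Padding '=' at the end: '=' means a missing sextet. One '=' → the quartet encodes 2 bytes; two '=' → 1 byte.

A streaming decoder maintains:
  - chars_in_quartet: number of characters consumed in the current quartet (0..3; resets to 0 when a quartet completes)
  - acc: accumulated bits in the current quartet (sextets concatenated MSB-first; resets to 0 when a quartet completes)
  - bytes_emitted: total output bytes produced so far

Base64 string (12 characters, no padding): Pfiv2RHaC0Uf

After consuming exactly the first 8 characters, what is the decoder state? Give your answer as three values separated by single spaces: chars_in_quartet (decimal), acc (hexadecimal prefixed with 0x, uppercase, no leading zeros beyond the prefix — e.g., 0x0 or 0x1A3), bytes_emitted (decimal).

After char 0 ('P'=15): chars_in_quartet=1 acc=0xF bytes_emitted=0
After char 1 ('f'=31): chars_in_quartet=2 acc=0x3DF bytes_emitted=0
After char 2 ('i'=34): chars_in_quartet=3 acc=0xF7E2 bytes_emitted=0
After char 3 ('v'=47): chars_in_quartet=4 acc=0x3DF8AF -> emit 3D F8 AF, reset; bytes_emitted=3
After char 4 ('2'=54): chars_in_quartet=1 acc=0x36 bytes_emitted=3
After char 5 ('R'=17): chars_in_quartet=2 acc=0xD91 bytes_emitted=3
After char 6 ('H'=7): chars_in_quartet=3 acc=0x36447 bytes_emitted=3
After char 7 ('a'=26): chars_in_quartet=4 acc=0xD911DA -> emit D9 11 DA, reset; bytes_emitted=6

Answer: 0 0x0 6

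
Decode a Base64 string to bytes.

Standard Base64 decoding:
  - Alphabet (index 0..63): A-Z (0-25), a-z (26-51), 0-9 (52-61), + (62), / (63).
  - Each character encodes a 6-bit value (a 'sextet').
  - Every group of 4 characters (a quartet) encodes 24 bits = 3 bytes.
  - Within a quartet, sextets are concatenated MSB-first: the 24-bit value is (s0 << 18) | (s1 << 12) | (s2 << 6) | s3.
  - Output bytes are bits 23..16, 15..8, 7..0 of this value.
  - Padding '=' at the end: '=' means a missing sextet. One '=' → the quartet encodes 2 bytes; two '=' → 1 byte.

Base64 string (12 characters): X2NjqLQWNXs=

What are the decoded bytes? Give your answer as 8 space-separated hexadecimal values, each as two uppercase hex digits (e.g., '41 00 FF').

Answer: 5F 63 63 A8 B4 16 35 7B

Derivation:
After char 0 ('X'=23): chars_in_quartet=1 acc=0x17 bytes_emitted=0
After char 1 ('2'=54): chars_in_quartet=2 acc=0x5F6 bytes_emitted=0
After char 2 ('N'=13): chars_in_quartet=3 acc=0x17D8D bytes_emitted=0
After char 3 ('j'=35): chars_in_quartet=4 acc=0x5F6363 -> emit 5F 63 63, reset; bytes_emitted=3
After char 4 ('q'=42): chars_in_quartet=1 acc=0x2A bytes_emitted=3
After char 5 ('L'=11): chars_in_quartet=2 acc=0xA8B bytes_emitted=3
After char 6 ('Q'=16): chars_in_quartet=3 acc=0x2A2D0 bytes_emitted=3
After char 7 ('W'=22): chars_in_quartet=4 acc=0xA8B416 -> emit A8 B4 16, reset; bytes_emitted=6
After char 8 ('N'=13): chars_in_quartet=1 acc=0xD bytes_emitted=6
After char 9 ('X'=23): chars_in_quartet=2 acc=0x357 bytes_emitted=6
After char 10 ('s'=44): chars_in_quartet=3 acc=0xD5EC bytes_emitted=6
Padding '=': partial quartet acc=0xD5EC -> emit 35 7B; bytes_emitted=8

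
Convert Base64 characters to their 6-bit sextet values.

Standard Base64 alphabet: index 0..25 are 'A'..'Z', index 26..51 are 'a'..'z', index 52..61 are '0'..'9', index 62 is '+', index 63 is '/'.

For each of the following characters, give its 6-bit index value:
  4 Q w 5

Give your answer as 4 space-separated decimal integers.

Answer: 56 16 48 57

Derivation:
'4': 0..9 range, 52 + ord('4') − ord('0') = 56
'Q': A..Z range, ord('Q') − ord('A') = 16
'w': a..z range, 26 + ord('w') − ord('a') = 48
'5': 0..9 range, 52 + ord('5') − ord('0') = 57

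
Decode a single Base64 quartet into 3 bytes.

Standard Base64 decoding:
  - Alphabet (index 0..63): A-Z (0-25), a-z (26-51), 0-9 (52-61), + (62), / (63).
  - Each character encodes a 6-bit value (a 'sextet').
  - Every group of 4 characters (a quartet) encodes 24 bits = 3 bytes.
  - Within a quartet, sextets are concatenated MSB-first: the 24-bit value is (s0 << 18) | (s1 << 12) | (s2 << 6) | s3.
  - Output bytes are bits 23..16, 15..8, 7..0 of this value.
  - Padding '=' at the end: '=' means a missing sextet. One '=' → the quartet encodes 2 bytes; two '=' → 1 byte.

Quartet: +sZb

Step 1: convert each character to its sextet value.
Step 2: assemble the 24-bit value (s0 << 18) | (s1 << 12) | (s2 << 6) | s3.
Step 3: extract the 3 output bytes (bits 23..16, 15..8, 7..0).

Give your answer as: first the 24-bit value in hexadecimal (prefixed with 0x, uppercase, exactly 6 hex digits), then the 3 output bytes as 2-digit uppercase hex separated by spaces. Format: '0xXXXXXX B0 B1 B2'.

Sextets: +=62, s=44, Z=25, b=27
24-bit: (62<<18) | (44<<12) | (25<<6) | 27
      = 0xF80000 | 0x02C000 | 0x000640 | 0x00001B
      = 0xFAC65B
Bytes: (v>>16)&0xFF=FA, (v>>8)&0xFF=C6, v&0xFF=5B

Answer: 0xFAC65B FA C6 5B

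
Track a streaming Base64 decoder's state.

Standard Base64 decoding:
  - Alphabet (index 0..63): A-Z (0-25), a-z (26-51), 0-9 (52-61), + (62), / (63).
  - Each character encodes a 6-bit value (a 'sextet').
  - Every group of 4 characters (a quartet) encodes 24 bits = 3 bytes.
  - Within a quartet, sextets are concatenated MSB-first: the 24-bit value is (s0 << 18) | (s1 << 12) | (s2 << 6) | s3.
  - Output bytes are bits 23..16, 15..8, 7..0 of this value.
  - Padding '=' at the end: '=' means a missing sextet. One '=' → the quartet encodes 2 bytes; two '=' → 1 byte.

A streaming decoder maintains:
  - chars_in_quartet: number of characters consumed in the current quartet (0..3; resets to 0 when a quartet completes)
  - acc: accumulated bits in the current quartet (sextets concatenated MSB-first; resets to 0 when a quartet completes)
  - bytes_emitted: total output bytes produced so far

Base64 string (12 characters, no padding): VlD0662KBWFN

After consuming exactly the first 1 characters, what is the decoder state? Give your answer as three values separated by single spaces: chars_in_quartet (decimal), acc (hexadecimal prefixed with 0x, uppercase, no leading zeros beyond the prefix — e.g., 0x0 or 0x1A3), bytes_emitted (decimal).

After char 0 ('V'=21): chars_in_quartet=1 acc=0x15 bytes_emitted=0

Answer: 1 0x15 0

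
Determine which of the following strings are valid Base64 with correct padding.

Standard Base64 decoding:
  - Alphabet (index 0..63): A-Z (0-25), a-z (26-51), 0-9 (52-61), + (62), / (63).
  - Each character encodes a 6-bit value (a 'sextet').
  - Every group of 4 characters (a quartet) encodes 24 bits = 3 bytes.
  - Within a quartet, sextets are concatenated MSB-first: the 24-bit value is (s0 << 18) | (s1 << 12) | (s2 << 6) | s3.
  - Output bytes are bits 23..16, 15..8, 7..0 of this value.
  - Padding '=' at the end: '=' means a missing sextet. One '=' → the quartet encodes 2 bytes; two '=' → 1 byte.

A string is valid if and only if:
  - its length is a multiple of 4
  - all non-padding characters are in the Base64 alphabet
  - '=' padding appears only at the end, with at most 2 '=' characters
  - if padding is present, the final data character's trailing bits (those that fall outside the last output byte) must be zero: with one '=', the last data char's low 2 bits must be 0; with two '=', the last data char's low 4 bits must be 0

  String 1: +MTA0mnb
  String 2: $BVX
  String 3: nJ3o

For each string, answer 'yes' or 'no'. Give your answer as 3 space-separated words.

Answer: yes no yes

Derivation:
String 1: '+MTA0mnb' → valid
String 2: '$BVX' → invalid (bad char(s): ['$'])
String 3: 'nJ3o' → valid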